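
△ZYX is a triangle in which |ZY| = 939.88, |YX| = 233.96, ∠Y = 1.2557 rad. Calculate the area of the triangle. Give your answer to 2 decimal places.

area ≈ 104534.08

Area = ½·|ZY|·|YX|·sin Y ≈ 1.0453e+05.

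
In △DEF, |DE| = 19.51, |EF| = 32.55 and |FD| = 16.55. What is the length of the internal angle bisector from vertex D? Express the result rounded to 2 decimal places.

7.73

By the law of cosines, cos D = (|FD|² + |DE|² − |EF|²) / (2·|FD|·|DE|) ≈ -0.62709, so ∠D ≈ 128.84°.
The bisector from D has length 2·|FD|·|DE|·cos(∠D/2)/(|FD|+|DE|) ≈ 7.733.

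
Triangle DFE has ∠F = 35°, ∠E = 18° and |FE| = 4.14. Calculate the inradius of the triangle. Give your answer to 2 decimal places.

r ≈ 0.44

The third angle is ∠D = 180° − ∠F − ∠E = 127.00°.
Law of sines: |ED| = |FE|·sin F/sin D ≈ 2.9733.
Law of sines: |DF| = |FE|·sin E/sin D ≈ 1.6019.
Area = ½·|FE|·|ED|·sin E ≈ 1.9019.
Semiperimeter s = (4.14+2.9733+1.6019)/2 = 4.3576.
Inradius = area/s = 1.9019/4.3576 ≈ 0.43646.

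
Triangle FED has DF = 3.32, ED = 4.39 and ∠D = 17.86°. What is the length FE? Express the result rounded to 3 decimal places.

1.597

By the law of cosines, FE² = ED² + DF² − 2·ED·DF·cos D = 2.5497, so FE ≈ 1.5968.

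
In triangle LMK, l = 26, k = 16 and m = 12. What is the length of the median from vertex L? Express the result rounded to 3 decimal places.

5.568

Median from L: ½√(2·m² + 2·k² − l²) ≈ 5.5678.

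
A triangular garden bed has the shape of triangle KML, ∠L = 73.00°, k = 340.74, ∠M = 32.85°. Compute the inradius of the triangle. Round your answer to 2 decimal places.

The third angle is ∠K = 180° − ∠M − ∠L = 74.15°.
Law of sines: m = k·sin M/sin K ≈ 192.14.
Law of sines: l = k·sin L/sin K ≈ 338.73.
Area = ½·k·m·sin L ≈ 31304.
Semiperimeter s = (340.74+192.14+338.73)/2 = 435.8.
Inradius = area/s = 31304/435.8 ≈ 71.831.

r ≈ 71.83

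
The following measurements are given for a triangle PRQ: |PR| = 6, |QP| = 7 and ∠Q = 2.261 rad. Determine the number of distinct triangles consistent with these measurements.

|QP|·sin Q = 7·sin(2.261 rad) ≈ 5.398.
Since ∠Q is not acute, a triangle exists only if |PR| > |QP|; here |PR| ≤ |QP|, so there is no triangle.

0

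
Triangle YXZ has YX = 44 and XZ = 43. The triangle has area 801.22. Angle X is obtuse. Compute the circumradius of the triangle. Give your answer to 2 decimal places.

44.95

From area = ½·YX·XZ·sin X, we get sin X = 2·area/(YX·XZ) ≈ 0.84696.
Taking the obtuse solution, ∠X ≈ 122.12°.
Law of cosines then gives ZY ≈ 76.137.
Circumradius = ZY/(2 sin X) ≈ 44.947.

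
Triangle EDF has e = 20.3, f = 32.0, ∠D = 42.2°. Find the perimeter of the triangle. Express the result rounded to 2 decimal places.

74.06

By the law of cosines, d² = f² + e² − 2·f·e·cos D = 473.64, so d ≈ 21.763.
Semiperimeter s = (20.3+21.763+32)/2 = 37.032.
Perimeter = 20.3 + 21.763 + 32 = 74.063.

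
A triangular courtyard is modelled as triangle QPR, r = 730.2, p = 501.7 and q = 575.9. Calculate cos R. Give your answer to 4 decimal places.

By the law of cosines, cos R = (q² + p² − r²) / (2·q·p) ≈ 0.08682, so ∠R ≈ 85.02°.

cos R ≈ 0.0868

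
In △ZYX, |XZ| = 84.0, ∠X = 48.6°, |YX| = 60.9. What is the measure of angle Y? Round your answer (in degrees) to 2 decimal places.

By the law of cosines, |ZY|² = |YX|² + |XZ|² − 2·|YX|·|XZ|·cos X = 3998.8, so |ZY| ≈ 63.236.
Law of cosines again: cos Y = (|ZY|² + |YX|² − |XZ|²)/(2·|ZY|·|YX|) ≈ 0.08460, so ∠Y ≈ 85.15°.

∠Y ≈ 85.15°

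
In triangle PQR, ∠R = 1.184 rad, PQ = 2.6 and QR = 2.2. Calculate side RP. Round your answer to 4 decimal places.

Law of sines: sin P = QR·sin R/PQ ≈ 0.78364.
Since PQ ≥ QR, only the acute value applies: ∠P ≈ 0.901 rad.
Then ∠Q = π − ∠R − ∠P ≈ 1.057 rad.
Law of sines gives RP = PQ·sin Q/sin R ≈ 2.445.

2.4450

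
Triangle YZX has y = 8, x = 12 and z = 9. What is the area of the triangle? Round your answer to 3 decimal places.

35.999

Semiperimeter s = (8 + 9 + 12)/2 = 14.5.
Heron's formula: area = √(14.5·6.5·5.5·2.5) ≈ 35.999.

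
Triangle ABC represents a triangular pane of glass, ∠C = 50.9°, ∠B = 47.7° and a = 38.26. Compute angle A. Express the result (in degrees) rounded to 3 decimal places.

81.400

The third angle is ∠A = 180° − ∠B − ∠C = 81.40°.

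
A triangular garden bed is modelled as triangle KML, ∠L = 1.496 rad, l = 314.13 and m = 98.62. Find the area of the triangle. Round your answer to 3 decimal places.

Law of sines: sin M = m·sin L/l ≈ 0.31307.
Since l ≥ m, only the acute value applies: ∠M ≈ 0.318 rad.
Then ∠K = π − ∠L − ∠M ≈ 1.327 rad.
Law of sines gives k = l·sin K/sin L ≈ 305.71.
Area = ½·l·m·sin K ≈ 15032.

15032.333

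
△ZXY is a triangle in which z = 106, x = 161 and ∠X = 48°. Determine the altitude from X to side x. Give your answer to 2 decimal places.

h_X ≈ 103.40

Law of sines: sin Z = z·sin X/x ≈ 0.48928.
Since x ≥ z, only the acute value applies: ∠Z ≈ 29.29°.
Then ∠Y = 180° − ∠X − ∠Z ≈ 102.71°.
Law of sines gives y = x·sin Y/sin X ≈ 211.34.
Area = ½·x·z·sin Y ≈ 8324.
The altitude from X has length 2·area/x ≈ 103.4.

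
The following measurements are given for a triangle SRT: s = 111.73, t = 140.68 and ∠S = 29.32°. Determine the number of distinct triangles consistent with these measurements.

t·sin S = 140.68·sin(29.32°) ≈ 68.89.
Since t sin S < s < t (68.89 < 111.73 < 140.68), two triangles exist.

2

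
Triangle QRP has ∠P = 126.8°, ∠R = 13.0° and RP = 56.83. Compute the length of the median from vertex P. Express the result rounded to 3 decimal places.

23.840

The third angle is ∠Q = 180° − ∠R − ∠P = 40.20°.
Law of sines: PQ = RP·sin R/sin Q ≈ 19.806.
Law of sines: QR = RP·sin P/sin Q ≈ 70.501.
Median from P: ½√(2·RP² + 2·PQ² − QR²) ≈ 23.84.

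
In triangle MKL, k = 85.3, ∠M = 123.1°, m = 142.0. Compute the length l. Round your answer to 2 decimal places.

Law of sines: sin K = k·sin M/m ≈ 0.50322.
Since m ≥ k, only the acute value applies: ∠K ≈ 30.21°.
Then ∠L = 180° − ∠M − ∠K ≈ 26.69°.
Law of sines gives l = m·sin L/sin M ≈ 76.128.

76.13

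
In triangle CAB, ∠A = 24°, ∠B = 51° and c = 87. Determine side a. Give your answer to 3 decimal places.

The third angle is ∠C = 180° − ∠A − ∠B = 105.00°.
Law of sines: a = c·sin A/sin C ≈ 36.634.

36.634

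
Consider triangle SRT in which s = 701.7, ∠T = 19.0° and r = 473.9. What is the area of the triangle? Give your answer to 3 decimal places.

area ≈ 54131.506

Area = ½·s·r·sin T ≈ 54132.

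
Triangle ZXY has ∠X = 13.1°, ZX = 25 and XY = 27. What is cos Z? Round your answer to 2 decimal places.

By the law of cosines, YZ² = ZX² + XY² − 2·ZX·XY·cos X = 39.132, so YZ ≈ 6.2556.
Law of cosines again: cos Z = (YZ² + ZX² − XY²)/(2·YZ·ZX) ≈ -0.20739, so ∠Z ≈ 101.97°.

cos Z ≈ -0.21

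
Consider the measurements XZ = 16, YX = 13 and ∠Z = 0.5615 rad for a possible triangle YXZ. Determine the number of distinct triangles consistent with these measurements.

2

XZ·sin Z = 16·sin(0.5615 rad) ≈ 8.519.
Since XZ sin Z < YX < XZ (8.519 < 13 < 16), two triangles exist.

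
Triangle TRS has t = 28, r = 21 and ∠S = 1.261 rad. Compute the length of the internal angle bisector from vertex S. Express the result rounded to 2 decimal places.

19.39

By the law of cosines, s² = t² + r² − 2·t·r·cos S = 866.48, so s ≈ 29.436.
The bisector from S has length 2·t·r·cos(∠S/2)/(t+r) ≈ 19.386.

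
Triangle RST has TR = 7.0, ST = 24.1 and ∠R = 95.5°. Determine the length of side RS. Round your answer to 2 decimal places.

Law of sines: sin S = TR·sin R/ST ≈ 0.28912.
Since ST ≥ TR, only the acute value applies: ∠S ≈ 16.81°.
Then ∠T = 180° − ∠R − ∠S ≈ 67.69°.
Law of sines gives RS = ST·sin T/sin R ≈ 22.4.

22.40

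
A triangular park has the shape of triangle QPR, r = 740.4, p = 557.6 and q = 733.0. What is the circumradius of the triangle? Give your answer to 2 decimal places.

By the law of cosines, cos Q = (p² + r² − q²) / (2·p·r) ≈ 0.38976, so ∠Q ≈ 67.06°.
Circumradius = q/(2 sin Q) ≈ 397.97.

397.97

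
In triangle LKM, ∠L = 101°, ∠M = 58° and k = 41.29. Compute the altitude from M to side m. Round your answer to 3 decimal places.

The third angle is ∠K = 180° − ∠M − ∠L = 21.00°.
Law of sines: l = k·sin L/sin K ≈ 113.1.
Law of sines: m = k·sin M/sin K ≈ 97.709.
Area = ½·k·l·sin M ≈ 1980.1.
The altitude from M has length 2·area/m ≈ 40.531.

40.531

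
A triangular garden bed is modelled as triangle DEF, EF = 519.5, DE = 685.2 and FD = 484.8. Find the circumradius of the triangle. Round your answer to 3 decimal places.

By the law of cosines, cos D = (FD² + DE² − EF²) / (2·FD·DE) ≈ 0.65423, so ∠D ≈ 49.14°.
Circumradius = EF/(2 sin D) ≈ 343.45.

R ≈ 343.450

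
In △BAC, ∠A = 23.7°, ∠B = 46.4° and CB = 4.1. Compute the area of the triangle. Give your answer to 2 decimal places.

area ≈ 14.24

The third angle is ∠C = 180° − ∠B − ∠A = 109.90°.
Law of sines: AC = CB·sin B/sin A ≈ 7.3868.
Law of sines: BA = CB·sin C/sin A ≈ 9.5912.
Area = ½·CB·AC·sin C ≈ 14.239.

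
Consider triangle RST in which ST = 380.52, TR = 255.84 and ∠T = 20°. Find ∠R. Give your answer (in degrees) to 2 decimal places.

By the law of cosines, RS² = ST² + TR² − 2·ST·TR·cos T = 27287, so RS ≈ 165.19.
Law of cosines again: cos R = (TR² + RS² − ST²)/(2·TR·RS) ≈ -0.61585, so ∠R ≈ 128.01°.

128.01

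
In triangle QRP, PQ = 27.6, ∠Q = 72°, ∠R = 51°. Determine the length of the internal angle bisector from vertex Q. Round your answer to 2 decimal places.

The third angle is ∠P = 180° − ∠Q − ∠R = 57.00°.
Law of sines: RP = PQ·sin Q/sin R ≈ 33.776.
Law of sines: QR = PQ·sin P/sin R ≈ 29.785.
The bisector from Q has length 2·PQ·QR·cos(∠Q/2)/(PQ+QR) ≈ 23.179.

t_Q ≈ 23.18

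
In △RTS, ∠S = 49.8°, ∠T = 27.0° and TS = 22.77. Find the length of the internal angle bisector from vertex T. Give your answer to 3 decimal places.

The third angle is ∠R = 180° − ∠T − ∠S = 103.20°.
Law of sines: SR = TS·sin T/sin R ≈ 10.618.
Law of sines: RT = TS·sin S/sin R ≈ 17.864.
The bisector from T has length 2·RT·TS·cos(∠T/2)/(RT+TS) ≈ 19.467.

t_T ≈ 19.467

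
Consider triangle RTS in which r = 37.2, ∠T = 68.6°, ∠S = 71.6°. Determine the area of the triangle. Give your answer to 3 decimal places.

area ≈ 954.963

The third angle is ∠R = 180° − ∠T − ∠S = 39.80°.
Law of sines: t = r·sin T/sin R ≈ 54.108.
Law of sines: s = r·sin S/sin R ≈ 55.144.
Area = ½·r·t·sin S ≈ 954.96.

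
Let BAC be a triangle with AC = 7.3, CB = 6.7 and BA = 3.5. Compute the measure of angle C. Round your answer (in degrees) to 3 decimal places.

By the law of cosines, cos C = (AC² + CB² − BA²) / (2·AC·CB) ≈ 0.87845, so ∠C ≈ 28.54°.

28.544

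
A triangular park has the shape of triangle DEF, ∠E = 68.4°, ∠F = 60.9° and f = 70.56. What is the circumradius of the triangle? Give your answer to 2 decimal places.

40.38

The third angle is ∠D = 180° − ∠E − ∠F = 50.70°.
Law of sines: d = f·sin D/sin F ≈ 62.49.
Law of sines: e = f·sin E/sin F ≈ 75.083.
Circumradius = f/(2 sin F) ≈ 40.377.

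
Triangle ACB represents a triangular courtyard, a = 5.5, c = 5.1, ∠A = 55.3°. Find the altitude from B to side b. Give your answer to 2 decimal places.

h_B ≈ 4.19

Law of sines: sin C = c·sin A/a ≈ 0.76235.
Since a ≥ c, only the acute value applies: ∠C ≈ 49.67°.
Then ∠B = 180° − ∠A − ∠C ≈ 75.03°.
Law of sines gives b = a·sin B/sin A ≈ 6.4627.
Area = ½·a·c·sin B ≈ 13.549.
The altitude from B has length 2·area/b ≈ 4.1929.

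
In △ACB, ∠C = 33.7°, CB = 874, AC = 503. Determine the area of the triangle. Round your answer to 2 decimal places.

Area = ½·AC·CB·sin C ≈ 1.2196e+05.

area ≈ 121960.91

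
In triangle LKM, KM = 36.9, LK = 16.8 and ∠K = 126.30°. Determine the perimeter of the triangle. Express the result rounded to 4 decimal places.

By the law of cosines, ML² = LK² + KM² − 2·LK·KM·cos K = 2377.9, so ML ≈ 48.763.
Semiperimeter s = (36.9+48.763+16.8)/2 = 51.232.
Perimeter = 36.9 + 48.763 + 16.8 = 102.46.

perimeter ≈ 102.4632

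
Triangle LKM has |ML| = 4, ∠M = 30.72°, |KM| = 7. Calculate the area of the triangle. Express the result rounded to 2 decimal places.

area ≈ 7.15

Area = ½·|KM|·|ML|·sin M ≈ 7.1518.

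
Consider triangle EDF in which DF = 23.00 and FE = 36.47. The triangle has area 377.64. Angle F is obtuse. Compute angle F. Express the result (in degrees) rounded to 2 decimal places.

From area = ½·DF·FE·sin F, we get sin F = 2·area/(DF·FE) ≈ 0.90042.
Taking the obtuse solution, ∠F ≈ 115.79°.

115.79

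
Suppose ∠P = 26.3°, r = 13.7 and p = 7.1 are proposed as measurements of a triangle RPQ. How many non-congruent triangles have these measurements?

2

r·sin P = 13.7·sin(26.3°) ≈ 6.07.
Since r sin P < p < r (6.07 < 7.1 < 13.7), two triangles exist.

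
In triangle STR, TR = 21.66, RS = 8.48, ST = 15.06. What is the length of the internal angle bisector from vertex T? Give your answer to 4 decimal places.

17.5728

By the law of cosines, cos T = (ST² + TR² − RS²) / (2·ST·TR) ≈ 0.95654, so ∠T ≈ 16.95°.
The bisector from T has length 2·ST·TR·cos(∠T/2)/(ST+TR) ≈ 17.573.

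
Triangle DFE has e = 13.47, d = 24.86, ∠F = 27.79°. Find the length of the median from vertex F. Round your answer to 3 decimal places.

By the law of cosines, f² = e² + d² − 2·e·d·cos F = 206.98, so f ≈ 14.387.
Median from F: ½√(2·e² + 2·d² − f²) ≈ 18.654.

m_F ≈ 18.654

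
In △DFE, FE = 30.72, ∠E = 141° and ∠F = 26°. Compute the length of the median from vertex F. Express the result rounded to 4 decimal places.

The third angle is ∠D = 180° − ∠F − ∠E = 13.00°.
Law of sines: ED = FE·sin F/sin D ≈ 59.865.
Law of sines: DF = FE·sin E/sin D ≈ 85.942.
Median from F: ½√(2·DF² + 2·FE² − ED²) ≈ 57.174.

57.1743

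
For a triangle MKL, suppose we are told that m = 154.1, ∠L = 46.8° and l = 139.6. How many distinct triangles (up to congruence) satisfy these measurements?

2

m·sin L = 154.1·sin(46.8°) ≈ 112.3.
Since m sin L < l < m (112.3 < 139.6 < 154.1), two triangles exist.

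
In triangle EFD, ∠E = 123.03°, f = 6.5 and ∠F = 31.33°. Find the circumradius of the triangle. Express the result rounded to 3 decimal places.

The third angle is ∠D = 180° − ∠E − ∠F = 25.64°.
Law of sines: e = f·sin E/sin F ≈ 10.48.
Law of sines: d = f·sin D/sin F ≈ 5.4093.
Circumradius = f/(2 sin F) ≈ 6.2504.

6.250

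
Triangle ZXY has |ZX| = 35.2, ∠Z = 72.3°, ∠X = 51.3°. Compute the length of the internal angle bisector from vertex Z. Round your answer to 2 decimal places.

t_Z ≈ 27.50

The third angle is ∠Y = 180° − ∠Z − ∠X = 56.40°.
Law of sines: |XY| = |ZX|·sin Z/sin Y ≈ 40.26.
Law of sines: |YZ| = |ZX|·sin X/sin Y ≈ 32.982.
The bisector from Z has length 2·|YZ|·|ZX|·cos(∠Z/2)/(|YZ|+|ZX|) ≈ 27.498.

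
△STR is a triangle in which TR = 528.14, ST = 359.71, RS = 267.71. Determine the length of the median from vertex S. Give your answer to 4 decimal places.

Median from S: ½√(2·RS² + 2·ST² − TR²) ≈ 175.49.

175.4907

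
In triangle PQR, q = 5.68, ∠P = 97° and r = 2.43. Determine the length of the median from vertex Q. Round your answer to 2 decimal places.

By the law of cosines, p² = q² + r² − 2·q·r·cos P = 41.531, so p ≈ 6.4445.
Median from Q: ½√(2·r² + 2·p² − q²) ≈ 3.9563.

m_Q ≈ 3.96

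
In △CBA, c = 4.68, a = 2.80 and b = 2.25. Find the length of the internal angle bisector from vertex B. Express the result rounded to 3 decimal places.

t_B ≈ 3.452

By the law of cosines, cos B = (a² + c² − b²) / (2·a·c) ≈ 0.94169, so ∠B ≈ 19.66°.
The bisector from B has length 2·a·c·cos(∠B/2)/(a+c) ≈ 3.4523.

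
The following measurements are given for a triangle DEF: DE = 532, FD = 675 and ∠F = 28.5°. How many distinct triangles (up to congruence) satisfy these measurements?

FD·sin F = 675·sin(28.5°) ≈ 322.1.
Since FD sin F < DE < FD (322.1 < 532 < 675), two triangles exist.

2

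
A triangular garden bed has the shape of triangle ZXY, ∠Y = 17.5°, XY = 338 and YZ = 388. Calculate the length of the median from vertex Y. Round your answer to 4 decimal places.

m_Y ≈ 358.7954

By the law of cosines, ZX² = XY² + YZ² − 2·XY·YZ·cos Y = 14639, so ZX ≈ 120.99.
Median from Y: ½√(2·XY² + 2·YZ² − ZX²) ≈ 358.8.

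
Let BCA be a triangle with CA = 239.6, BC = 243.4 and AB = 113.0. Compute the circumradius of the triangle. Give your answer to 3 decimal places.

By the law of cosines, cos B = (AB² + BC² − CA²) / (2·AB·BC) ≈ 0.26549, so ∠B ≈ 74.60°.
Circumradius = CA/(2 sin B) ≈ 124.26.

124.259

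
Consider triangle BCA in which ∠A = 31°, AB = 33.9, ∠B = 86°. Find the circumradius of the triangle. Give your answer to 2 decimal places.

R ≈ 19.02

The third angle is ∠C = 180° − ∠A − ∠B = 63.00°.
Law of sines: CA = AB·sin B/sin C ≈ 37.954.
Law of sines: BC = AB·sin A/sin C ≈ 19.596.
Circumradius = AB/(2 sin C) ≈ 19.023.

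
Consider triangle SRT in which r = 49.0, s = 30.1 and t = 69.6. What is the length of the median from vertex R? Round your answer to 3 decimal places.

m_R ≈ 47.695

Median from R: ½√(2·t² + 2·s² − r²) ≈ 47.695.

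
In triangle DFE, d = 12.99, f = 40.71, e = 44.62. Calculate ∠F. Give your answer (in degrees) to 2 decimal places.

By the law of cosines, cos F = (e² + d² − f²) / (2·e·d) ≈ 0.43338, so ∠F ≈ 64.32°.

64.32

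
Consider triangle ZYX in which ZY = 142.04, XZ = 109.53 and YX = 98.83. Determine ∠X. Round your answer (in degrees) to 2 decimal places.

∠X ≈ 85.79°

By the law of cosines, cos X = (YX² + XZ² − ZY²) / (2·YX·XZ) ≈ 0.07339, so ∠X ≈ 85.79°.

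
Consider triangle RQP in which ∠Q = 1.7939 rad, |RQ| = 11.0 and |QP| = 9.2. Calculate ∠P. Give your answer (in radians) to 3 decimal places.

∠P ≈ 0.745 rad

By the law of cosines, |PR|² = |RQ|² + |QP|² − 2·|RQ|·|QP|·cos Q = 250.42, so |PR| ≈ 15.825.
Law of cosines again: cos P = (|QP|² + |PR|² − |RQ|²)/(2·|QP|·|PR|) ≈ 0.73517, so ∠P ≈ 0.7449 rad.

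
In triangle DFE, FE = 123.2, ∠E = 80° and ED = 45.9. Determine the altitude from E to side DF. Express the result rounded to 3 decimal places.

By the law of cosines, DF² = FE² + ED² − 2·FE·ED·cos E = 15321, so DF ≈ 123.78.
Area = ½·FE·ED·sin E ≈ 2784.5.
The altitude from E has length 2·area/DF ≈ 44.991.

h_E ≈ 44.991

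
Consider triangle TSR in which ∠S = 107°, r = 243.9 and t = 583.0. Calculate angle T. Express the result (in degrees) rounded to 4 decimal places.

∠T ≈ 53.3803°

By the law of cosines, s² = r² + t² − 2·r·t·cos S = 4.8252e+05, so s ≈ 694.64.
Law of cosines again: cos T = (s² + r² − t²)/(2·s·r) ≈ 0.59650, so ∠T ≈ 53.38°.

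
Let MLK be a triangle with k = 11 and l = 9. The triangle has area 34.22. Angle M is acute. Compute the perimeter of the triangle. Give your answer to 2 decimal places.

perimeter ≈ 27.68

From area = ½·l·k·sin M, we get sin M = 2·area/(l·k) ≈ 0.69131.
Taking the acute solution, ∠M ≈ 43.73°.
Law of cosines then gives m ≈ 7.6769.
Perimeter = 7.6769 + 9 + 11 = 27.677.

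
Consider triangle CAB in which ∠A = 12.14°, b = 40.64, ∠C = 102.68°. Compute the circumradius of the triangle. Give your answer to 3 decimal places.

22.388

The third angle is ∠B = 180° − ∠C − ∠A = 65.18°.
Law of sines: c = b·sin C/sin B ≈ 43.684.
Law of sines: a = b·sin A/sin B ≈ 9.4164.
Circumradius = b/(2 sin B) ≈ 22.388.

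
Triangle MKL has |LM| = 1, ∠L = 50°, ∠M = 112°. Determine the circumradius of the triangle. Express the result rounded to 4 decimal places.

The third angle is ∠K = 180° − ∠L − ∠M = 18.00°.
Law of sines: |KL| = |LM|·sin M/sin K ≈ 3.0004.
Law of sines: |MK| = |LM|·sin L/sin K ≈ 2.479.
Circumradius = |LM|/(2 sin K) ≈ 1.618.

1.6180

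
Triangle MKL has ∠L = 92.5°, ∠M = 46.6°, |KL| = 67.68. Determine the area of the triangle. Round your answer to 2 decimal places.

The third angle is ∠K = 180° − ∠L − ∠M = 40.90°.
Law of sines: |LM| = |KL|·sin K/sin M ≈ 60.989.
Law of sines: |MK| = |KL|·sin L/sin M ≈ 93.061.
Area = ½·|KL|·|LM|·sin L ≈ 2061.9.

area ≈ 2061.89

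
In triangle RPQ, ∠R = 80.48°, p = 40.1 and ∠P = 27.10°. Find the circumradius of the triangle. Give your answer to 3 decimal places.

The third angle is ∠Q = 180° − ∠R − ∠P = 72.42°.
Law of sines: r = p·sin R/sin P ≈ 86.814.
Law of sines: q = p·sin Q/sin P ≈ 83.915.
Circumradius = p/(2 sin P) ≈ 44.013.

44.013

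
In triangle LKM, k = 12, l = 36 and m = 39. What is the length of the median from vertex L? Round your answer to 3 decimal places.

22.550

Median from L: ½√(2·k² + 2·m² − l²) ≈ 22.55.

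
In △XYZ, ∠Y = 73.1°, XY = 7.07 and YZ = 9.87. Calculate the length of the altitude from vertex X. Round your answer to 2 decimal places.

By the law of cosines, ZX² = XY² + YZ² − 2·XY·YZ·cos Y = 106.83, so ZX ≈ 10.336.
Area = ½·XY·YZ·sin Y ≈ 33.384.
The altitude from X has length 2·area/YZ ≈ 6.7647.

h_X ≈ 6.76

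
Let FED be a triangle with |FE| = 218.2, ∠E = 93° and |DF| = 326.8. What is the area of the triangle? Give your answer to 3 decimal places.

25290.888

Law of sines: sin D = |FE|·sin E/|DF| ≈ 0.66677.
Since |DF| ≥ |FE|, only the acute value applies: ∠D ≈ 41.82°.
Then ∠F = 180° − ∠E − ∠D ≈ 45.18°.
Law of sines gives |ED| = |DF|·sin F/sin E ≈ 232.13.
Area = ½·|DF|·|FE|·sin F ≈ 25291.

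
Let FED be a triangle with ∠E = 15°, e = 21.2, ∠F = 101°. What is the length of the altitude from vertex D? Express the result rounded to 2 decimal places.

The third angle is ∠D = 180° − ∠F − ∠E = 64.00°.
Law of sines: f = e·sin F/sin E ≈ 80.406.
Law of sines: d = e·sin D/sin E ≈ 73.621.
Area = ½·e·f·sin D ≈ 766.04.
The altitude from D has length 2·area/d ≈ 20.81.

h_D ≈ 20.81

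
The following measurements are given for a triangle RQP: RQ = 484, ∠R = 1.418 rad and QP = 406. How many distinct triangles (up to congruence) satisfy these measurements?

0

RQ·sin R = 484·sin(1.418 rad) ≈ 478.4.
Since QP = 406 < 478.4 = RQ sin R, no triangle exists.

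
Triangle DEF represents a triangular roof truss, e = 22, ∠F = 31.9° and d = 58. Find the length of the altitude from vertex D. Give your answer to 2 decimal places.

By the law of cosines, f² = d² + e² − 2·d·e·cos F = 1681.4, so f ≈ 41.005.
Area = ½·d·e·sin F ≈ 337.14.
The altitude from D has length 2·area/d ≈ 11.626.

h_D ≈ 11.63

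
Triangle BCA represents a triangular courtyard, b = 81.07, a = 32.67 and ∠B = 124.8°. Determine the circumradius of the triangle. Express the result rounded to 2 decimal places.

Law of sines: sin A = a·sin B/b ≈ 0.33091.
Since b ≥ a, only the acute value applies: ∠A ≈ 19.32°.
Then ∠C = 180° − ∠B − ∠A ≈ 35.88°.
Law of sines gives c = b·sin C/sin B ≈ 57.857.
Circumradius = b/(2 sin B) ≈ 49.364.

49.36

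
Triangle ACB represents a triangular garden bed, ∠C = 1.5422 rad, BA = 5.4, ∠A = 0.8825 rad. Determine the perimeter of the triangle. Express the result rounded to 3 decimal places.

perimeter ≈ 13.122

The third angle is ∠B = π − ∠A − ∠C = 0.7169 rad.
Law of sines: CB = BA·sin A/sin C ≈ 4.1723.
Law of sines: AC = BA·sin B/sin C ≈ 3.5495.
Semiperimeter s = (4.1723+5.4+3.5495)/2 = 6.5609.
Perimeter = 4.1723 + 5.4 + 3.5495 = 13.122.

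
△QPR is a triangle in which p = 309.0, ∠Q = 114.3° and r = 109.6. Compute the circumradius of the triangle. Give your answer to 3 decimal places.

201.843

By the law of cosines, q² = p² + r² − 2·p·r·cos Q = 1.3537e+05, so q ≈ 367.92.
Area = ½·p·r·sin Q ≈ 15433.
Circumradius = q/(2 sin Q) ≈ 201.84.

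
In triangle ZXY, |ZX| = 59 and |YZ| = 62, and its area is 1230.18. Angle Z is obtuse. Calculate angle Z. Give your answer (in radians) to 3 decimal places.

∠Z ≈ 2.404 rad

From area = ½·|YZ|·|ZX|·sin Z, we get sin Z = 2·area/(|YZ|·|ZX|) ≈ 0.67260.
Taking the obtuse solution, ∠Z ≈ 2.404 rad.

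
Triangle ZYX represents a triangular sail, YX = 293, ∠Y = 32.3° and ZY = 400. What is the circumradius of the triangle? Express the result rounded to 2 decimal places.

By the law of cosines, XZ² = ZY² + YX² − 2·ZY·YX·cos Y = 47720, so XZ ≈ 218.45.
Area = ½·ZY·YX·sin Y ≈ 31313.
Circumradius = XZ/(2 sin Y) ≈ 204.4.

204.40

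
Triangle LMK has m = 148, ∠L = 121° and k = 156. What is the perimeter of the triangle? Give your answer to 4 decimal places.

By the law of cosines, l² = m² + k² − 2·m·k·cos L = 70022, so l ≈ 264.62.
Semiperimeter s = (264.62+148+156)/2 = 284.31.
Perimeter = 264.62 + 148 + 156 = 568.62.

568.6175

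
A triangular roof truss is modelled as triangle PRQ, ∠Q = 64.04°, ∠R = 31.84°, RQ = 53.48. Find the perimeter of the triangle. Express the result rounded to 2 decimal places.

The third angle is ∠P = 180° − ∠R − ∠Q = 84.12°.
Law of sines: QP = RQ·sin R/sin P ≈ 28.363.
Law of sines: PR = RQ·sin Q/sin P ≈ 48.338.
Semiperimeter s = (53.48+28.363+48.338)/2 = 65.09.
Perimeter = 53.48 + 28.363 + 48.338 = 130.18.

perimeter ≈ 130.18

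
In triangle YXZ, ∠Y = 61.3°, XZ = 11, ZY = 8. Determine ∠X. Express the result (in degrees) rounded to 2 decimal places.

Law of sines: sin X = ZY·sin Y/XZ ≈ 0.63792.
Since XZ ≥ ZY, only the acute value applies: ∠X ≈ 39.64°.
Then ∠Z = 180° − ∠Y − ∠X ≈ 79.06°.

∠X ≈ 39.64°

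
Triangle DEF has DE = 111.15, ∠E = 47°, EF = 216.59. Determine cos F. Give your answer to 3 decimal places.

cos F ≈ 0.866

By the law of cosines, FD² = DE² + EF² − 2·DE·EF·cos E = 26429, so FD ≈ 162.57.
Law of cosines again: cos F = (EF² + FD² − DE²)/(2·EF·FD) ≈ 0.86601, so ∠F ≈ 30.00°.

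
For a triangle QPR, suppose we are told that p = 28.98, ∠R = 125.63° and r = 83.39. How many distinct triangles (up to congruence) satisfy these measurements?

p·sin R = 28.98·sin(125.63°) ≈ 23.55.
Since ∠R is not acute, a triangle exists only if r > p; here r > p, so there is exactly one triangle.

1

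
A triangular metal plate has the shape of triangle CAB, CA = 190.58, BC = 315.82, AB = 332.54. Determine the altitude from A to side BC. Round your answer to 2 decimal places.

Semiperimeter s = (332.54 + 315.82 + 190.58)/2 = 419.47.
Heron's formula: area = √(419.47·86.93·103.65·228.89) ≈ 29413.
The altitude from A has length 2·area/BC ≈ 186.26.

h_A ≈ 186.26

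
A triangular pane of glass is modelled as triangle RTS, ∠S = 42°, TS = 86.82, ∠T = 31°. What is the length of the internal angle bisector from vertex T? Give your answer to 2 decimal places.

The third angle is ∠R = 180° − ∠T − ∠S = 107.00°.
Law of sines: SR = TS·sin T/sin R ≈ 46.759.
Law of sines: RT = TS·sin S/sin R ≈ 60.748.
The bisector from T has length 2·RT·TS·cos(∠T/2)/(RT+TS) ≈ 68.881.

68.88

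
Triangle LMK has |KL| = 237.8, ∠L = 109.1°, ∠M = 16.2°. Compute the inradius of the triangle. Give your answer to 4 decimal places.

The third angle is ∠K = 180° − ∠L − ∠M = 54.70°.
Law of sines: |MK| = |KL|·sin L/sin M ≈ 805.43.
Law of sines: |LM| = |KL|·sin K/sin M ≈ 695.64.
Area = ½·|KL|·|MK|·sin K ≈ 78158.
Semiperimeter s = (805.43+237.8+695.64)/2 = 869.44.
Inradius = area/s = 78158/869.44 ≈ 89.895.

89.8953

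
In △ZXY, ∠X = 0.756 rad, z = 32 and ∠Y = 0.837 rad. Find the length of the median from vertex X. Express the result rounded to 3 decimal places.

The third angle is ∠Z = π − ∠X − ∠Y = 1.549 rad.
Law of sines: x = z·sin X/sin Z ≈ 21.958.
Law of sines: y = z·sin Y/sin Z ≈ 23.77.
Median from X: ½√(2·y² + 2·z² − x²) ≈ 25.961.

25.961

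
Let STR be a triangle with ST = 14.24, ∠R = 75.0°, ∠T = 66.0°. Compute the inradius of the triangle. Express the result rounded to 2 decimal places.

3.26

The third angle is ∠S = 180° − ∠T − ∠R = 39.00°.
Law of sines: TR = ST·sin S/sin R ≈ 9.2777.
Law of sines: RS = ST·sin T/sin R ≈ 13.468.
Area = ½·ST·TR·sin T ≈ 60.346.
Semiperimeter s = (9.2777+13.468+14.24)/2 = 18.493.
Inradius = area/s = 60.346/18.493 ≈ 3.2632.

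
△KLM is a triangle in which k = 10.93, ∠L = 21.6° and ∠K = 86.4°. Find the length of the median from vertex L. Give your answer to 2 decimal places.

The third angle is ∠M = 180° − ∠K − ∠L = 72.00°.
Law of sines: l = k·sin L/sin K ≈ 4.0316.
Law of sines: m = k·sin M/sin K ≈ 10.416.
Median from L: ½√(2·m² + 2·k² − l²) ≈ 10.484.

10.48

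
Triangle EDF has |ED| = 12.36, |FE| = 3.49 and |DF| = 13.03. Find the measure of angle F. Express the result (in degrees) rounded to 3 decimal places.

By the law of cosines, cos F = (|DF|² + |FE|² − |ED|²) / (2·|DF|·|FE|) ≈ 0.32096, so ∠F ≈ 71.28°.

71.279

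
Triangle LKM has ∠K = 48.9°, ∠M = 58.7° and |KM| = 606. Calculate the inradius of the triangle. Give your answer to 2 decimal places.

152.35

The third angle is ∠L = 180° − ∠K − ∠M = 72.40°.
Law of sines: |ML| = |KM|·sin K/sin L ≈ 479.09.
Law of sines: |LK| = |KM|·sin M/sin L ≈ 543.23.
Area = ½·|KM|·|ML|·sin M ≈ 1.2404e+05.
Semiperimeter s = (606+479.09+543.23)/2 = 814.16.
Inradius = area/s = 1.2404e+05/814.16 ≈ 152.35.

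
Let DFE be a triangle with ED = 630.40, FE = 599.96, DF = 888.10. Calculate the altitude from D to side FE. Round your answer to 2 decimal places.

629.86

Semiperimeter s = (599.96 + 630.4 + 888.1)/2 = 1059.2.
Heron's formula: area = √(1059.2·459.27·428.83·171.13) ≈ 1.8894e+05.
The altitude from D has length 2·area/FE ≈ 629.86.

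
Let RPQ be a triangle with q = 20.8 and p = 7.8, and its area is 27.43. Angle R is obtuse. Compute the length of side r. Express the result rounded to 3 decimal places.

From area = ½·p·q·sin R, we get sin R = 2·area/(p·q) ≈ 0.33814.
Taking the obtuse solution, ∠R ≈ 160.24°.
Law of cosines then gives r ≈ 28.264.

28.264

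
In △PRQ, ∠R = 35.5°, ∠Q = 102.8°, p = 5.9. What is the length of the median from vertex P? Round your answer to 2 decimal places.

m_P ≈ 6.48

The third angle is ∠P = 180° − ∠R − ∠Q = 41.70°.
Law of sines: r = p·sin R/sin P ≈ 5.1503.
Law of sines: q = p·sin Q/sin P ≈ 8.6487.
Median from P: ½√(2·r² + 2·q² − p²) ≈ 6.4777.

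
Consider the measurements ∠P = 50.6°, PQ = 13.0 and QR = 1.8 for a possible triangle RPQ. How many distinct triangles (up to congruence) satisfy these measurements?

0

PQ·sin P = 13.0·sin(50.6°) ≈ 10.05.
Since QR = 1.8 < 10.05 = PQ sin P, no triangle exists.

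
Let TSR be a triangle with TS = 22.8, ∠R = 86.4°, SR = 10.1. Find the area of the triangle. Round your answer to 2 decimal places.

Law of sines: sin T = SR·sin R/TS ≈ 0.44211.
Since TS ≥ SR, only the acute value applies: ∠T ≈ 26.24°.
Then ∠S = 180° − ∠R − ∠T ≈ 67.36°.
Law of sines gives RT = TS·sin S/sin R ≈ 21.085.
Area = ½·TS·SR·sin S ≈ 106.27.

area ≈ 106.27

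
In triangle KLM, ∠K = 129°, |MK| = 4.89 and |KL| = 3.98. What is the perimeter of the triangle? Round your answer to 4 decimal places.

perimeter ≈ 16.8855

By the law of cosines, |LM|² = |MK|² + |KL|² − 2·|MK|·|KL|·cos K = 64.248, so |LM| ≈ 8.0155.
Semiperimeter s = (8.0155+4.89+3.98)/2 = 8.4428.
Perimeter = 8.0155 + 4.89 + 3.98 = 16.886.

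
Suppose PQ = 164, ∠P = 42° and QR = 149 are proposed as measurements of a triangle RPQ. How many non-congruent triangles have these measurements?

2

PQ·sin P = 164·sin(42°) ≈ 109.7.
Since PQ sin P < QR < PQ (109.7 < 149 < 164), two triangles exist.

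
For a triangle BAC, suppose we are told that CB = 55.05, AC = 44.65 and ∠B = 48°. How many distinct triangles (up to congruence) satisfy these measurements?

2

CB·sin B = 55.05·sin(48°) ≈ 40.91.
Since CB sin B < AC < CB (40.91 < 44.65 < 55.05), two triangles exist.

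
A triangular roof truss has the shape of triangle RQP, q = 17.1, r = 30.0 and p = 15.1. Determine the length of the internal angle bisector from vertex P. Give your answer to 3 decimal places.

21.454

By the law of cosines, cos P = (r² + q² − p²) / (2·r·q) ≈ 0.93996, so ∠P ≈ 19.95°.
The bisector from P has length 2·r·q·cos(∠P/2)/(r+q) ≈ 21.454.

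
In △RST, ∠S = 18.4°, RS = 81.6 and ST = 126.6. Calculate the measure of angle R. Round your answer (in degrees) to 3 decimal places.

∠R ≈ 133.954°

By the law of cosines, TR² = RS² + ST² − 2·RS·ST·cos S = 3081.3, so TR ≈ 55.509.
Law of cosines again: cos R = (TR² + RS² − ST²)/(2·TR·RS) ≈ -0.69408, so ∠R ≈ 133.95°.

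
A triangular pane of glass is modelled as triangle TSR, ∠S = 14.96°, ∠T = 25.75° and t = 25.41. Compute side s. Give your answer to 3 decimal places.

The third angle is ∠R = 180° − ∠T − ∠S = 139.29°.
Law of sines: s = t·sin S/sin T ≈ 15.098.

15.098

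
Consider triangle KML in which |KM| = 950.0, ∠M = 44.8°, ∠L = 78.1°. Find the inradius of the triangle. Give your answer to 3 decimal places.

r ≈ 222.789

The third angle is ∠K = 180° − ∠M − ∠L = 57.10°.
Law of sines: |ML| = |KM|·sin K/sin L ≈ 815.16.
Law of sines: |LK| = |KM|·sin M/sin L ≈ 684.1.
Area = ½·|KM|·|ML|·sin M ≈ 2.7283e+05.
Semiperimeter s = (815.16+684.1+950)/2 = 1224.6.
Inradius = area/s = 2.7283e+05/1224.6 ≈ 222.79.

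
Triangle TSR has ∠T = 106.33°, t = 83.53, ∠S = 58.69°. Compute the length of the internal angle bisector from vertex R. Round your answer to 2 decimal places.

78.01

The third angle is ∠R = 180° − ∠T − ∠S = 14.98°.
Law of sines: s = t·sin S/sin T ≈ 74.365.
Law of sines: r = t·sin R/sin T ≈ 22.499.
The bisector from R has length 2·t·s·cos(∠R/2)/(t+s) ≈ 78.01.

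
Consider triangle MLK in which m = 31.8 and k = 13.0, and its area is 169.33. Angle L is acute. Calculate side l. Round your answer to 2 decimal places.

From area = ½·k·m·sin L, we get sin L = 2·area/(k·m) ≈ 0.81921.
Taking the acute solution, ∠L ≈ 55.01°.
Law of cosines then gives l ≈ 26.572.

26.57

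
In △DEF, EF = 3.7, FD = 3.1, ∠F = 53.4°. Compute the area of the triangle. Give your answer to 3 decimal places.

Area = ½·EF·FD·sin F ≈ 4.6042.

area ≈ 4.604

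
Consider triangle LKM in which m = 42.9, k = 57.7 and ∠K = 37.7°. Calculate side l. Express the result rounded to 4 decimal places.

Law of sines: sin M = m·sin K/k ≈ 0.45467.
Since k ≥ m, only the acute value applies: ∠M ≈ 27.04°.
Then ∠L = 180° − ∠K − ∠M ≈ 115.26°.
Law of sines gives l = k·sin L/sin K ≈ 85.335.

85.3345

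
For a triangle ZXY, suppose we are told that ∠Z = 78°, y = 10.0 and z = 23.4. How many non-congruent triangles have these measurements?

1

y·sin Z = 10.0·sin(78°) ≈ 9.781.
Since z ≥ y, exactly one triangle exists.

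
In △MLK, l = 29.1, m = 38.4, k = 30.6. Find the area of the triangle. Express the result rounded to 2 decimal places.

area ≈ 438.49

Semiperimeter s = (38.4 + 29.1 + 30.6)/2 = 49.05.
Heron's formula: area = √(49.05·10.65·19.95·18.45) ≈ 438.49.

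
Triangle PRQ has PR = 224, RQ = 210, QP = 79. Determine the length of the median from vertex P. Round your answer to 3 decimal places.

m_P ≈ 131.086

Median from P: ½√(2·QP² + 2·PR² − RQ²) ≈ 131.09.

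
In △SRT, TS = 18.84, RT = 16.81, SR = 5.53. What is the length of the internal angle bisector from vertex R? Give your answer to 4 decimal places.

5.1813

By the law of cosines, cos R = (SR² + RT² − TS²) / (2·SR·RT) ≈ -0.22477, so ∠R ≈ 102.99°.
The bisector from R has length 2·SR·RT·cos(∠R/2)/(SR+RT) ≈ 5.1813.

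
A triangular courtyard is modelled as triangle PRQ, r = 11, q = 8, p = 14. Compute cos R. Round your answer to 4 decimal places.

0.6205

By the law of cosines, cos R = (q² + p² − r²) / (2·q·p) ≈ 0.62054, so ∠R ≈ 0.901 rad.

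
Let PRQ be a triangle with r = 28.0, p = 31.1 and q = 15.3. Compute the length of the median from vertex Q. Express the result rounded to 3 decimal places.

Median from Q: ½√(2·p² + 2·r² − q²) ≈ 28.585.

28.585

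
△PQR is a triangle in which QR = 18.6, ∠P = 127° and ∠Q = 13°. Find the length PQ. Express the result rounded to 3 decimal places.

The third angle is ∠R = 180° − ∠P − ∠Q = 40.00°.
Law of sines: PQ = QR·sin R/sin P ≈ 14.97.

14.970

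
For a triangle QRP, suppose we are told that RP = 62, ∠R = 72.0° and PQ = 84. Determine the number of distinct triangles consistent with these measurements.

1

RP·sin R = 62·sin(72.0°) ≈ 58.97.
Since PQ ≥ RP, exactly one triangle exists.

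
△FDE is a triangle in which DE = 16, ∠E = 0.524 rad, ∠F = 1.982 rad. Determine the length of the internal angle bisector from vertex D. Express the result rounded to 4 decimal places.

The third angle is ∠D = π − ∠E − ∠F = 0.636 rad.
Law of sines: EF = DE·sin D/sin F ≈ 10.362.
Law of sines: FD = DE·sin E/sin F ≈ 8.7336.
The bisector from D has length 2·FD·DE·cos(∠D/2)/(FD+DE) ≈ 10.734.

10.7336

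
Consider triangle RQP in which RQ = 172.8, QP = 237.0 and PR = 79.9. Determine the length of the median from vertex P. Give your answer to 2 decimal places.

m_P ≈ 154.31

Median from P: ½√(2·QP² + 2·PR² − RQ²) ≈ 154.31.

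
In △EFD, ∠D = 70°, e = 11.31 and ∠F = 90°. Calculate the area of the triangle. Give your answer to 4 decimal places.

area ≈ 175.7233

The third angle is ∠E = 180° − ∠F − ∠D = 20.00°.
Law of sines: f = e·sin F/sin E ≈ 33.068.
Law of sines: d = e·sin D/sin E ≈ 31.074.
Area = ½·e·f·sin D ≈ 175.72.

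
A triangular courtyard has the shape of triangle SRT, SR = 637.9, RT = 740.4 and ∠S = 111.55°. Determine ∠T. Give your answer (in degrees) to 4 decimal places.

Law of sines: sin T = SR·sin S/RT ≈ 0.80134.
Since RT ≥ SR, only the acute value applies: ∠T ≈ 53.26°.
Then ∠R = 180° − ∠S − ∠T ≈ 15.19°.

53.2579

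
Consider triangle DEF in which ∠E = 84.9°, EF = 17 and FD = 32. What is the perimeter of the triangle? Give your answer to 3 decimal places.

perimeter ≈ 77.664

Law of sines: sin D = EF·sin E/FD ≈ 0.52915.
Since FD ≥ EF, only the acute value applies: ∠D ≈ 31.95°.
Then ∠F = 180° − ∠E − ∠D ≈ 63.15°.
Law of sines gives DE = FD·sin F/sin E ≈ 28.664.
Semiperimeter s = (17+32+28.664)/2 = 38.832.
Perimeter = 17 + 32 + 28.664 = 77.664.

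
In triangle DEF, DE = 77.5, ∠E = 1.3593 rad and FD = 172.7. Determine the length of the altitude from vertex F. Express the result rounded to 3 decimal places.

Law of sines: sin F = DE·sin E/FD ≈ 0.43876.
Since FD ≥ DE, only the acute value applies: ∠F ≈ 0.4542 rad.
Then ∠D = π − ∠E − ∠F ≈ 1.3281 rad.
Law of sines gives EF = FD·sin D/sin E ≈ 171.46.
Area = ½·FD·DE·sin D ≈ 6496.
The altitude from F has length 2·area/DE ≈ 167.64.

h_F ≈ 167.638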